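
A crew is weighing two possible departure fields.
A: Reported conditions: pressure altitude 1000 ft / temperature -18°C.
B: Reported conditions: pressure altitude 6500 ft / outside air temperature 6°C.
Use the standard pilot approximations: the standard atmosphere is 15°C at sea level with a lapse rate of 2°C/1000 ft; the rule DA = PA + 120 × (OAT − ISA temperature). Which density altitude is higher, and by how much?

B by 9700 ft

A: ISA temp = 13°C, deviation -31°C, DA = 1000 + 120 × (-31) = -2720 ft.
B: ISA temp = 2°C, deviation +4°C, DA = 6500 + 120 × 4 = 6980 ft.
B is higher by 6980 − (-2720) = 9700 ft.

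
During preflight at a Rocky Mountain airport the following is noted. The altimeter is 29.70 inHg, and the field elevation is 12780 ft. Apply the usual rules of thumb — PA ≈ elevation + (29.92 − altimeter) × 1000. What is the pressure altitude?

13000 ft

Pressure correction = (29.92 − 29.70) × 1000 = +220 ft.
Pressure altitude = 12780 + (+220) = 13000 ft.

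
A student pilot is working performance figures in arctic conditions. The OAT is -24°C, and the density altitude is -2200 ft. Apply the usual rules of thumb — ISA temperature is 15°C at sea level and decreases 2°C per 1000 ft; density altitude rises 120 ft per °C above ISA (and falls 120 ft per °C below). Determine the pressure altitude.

2000 ft

DA = PA + 120 × (OAT − (15 − 2·PA/1000)) = PA + 120·OAT − 1800 + 0.24·PA = 1.24·PA + 120·OAT − 1800.
So 1.24·PA = -2200 − 120 × (-24) + 1800 = 2480.
PA = 2480 / 1.24 = 2000 ft.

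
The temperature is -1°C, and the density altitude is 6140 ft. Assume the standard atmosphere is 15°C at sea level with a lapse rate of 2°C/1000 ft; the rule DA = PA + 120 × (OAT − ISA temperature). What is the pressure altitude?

DA = PA + 120 × (OAT − (15 − 2·PA/1000)) = PA + 120·OAT − 1800 + 0.24·PA = 1.24·PA + 120·OAT − 1800.
So 1.24·PA = 6140 − 120 × (-1) + 1800 = 8060.
PA = 8060 / 1.24 = 6500 ft.

6500 ft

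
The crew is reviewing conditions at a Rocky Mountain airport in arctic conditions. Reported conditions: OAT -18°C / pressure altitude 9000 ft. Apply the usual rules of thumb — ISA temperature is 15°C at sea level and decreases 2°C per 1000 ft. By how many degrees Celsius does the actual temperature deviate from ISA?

ISA temperature at 9000 ft = 15 − 2 × (9000/1000) = -3°C.
Deviation = OAT − ISA = -18 − (-3) = -15°C.

ISA-15°C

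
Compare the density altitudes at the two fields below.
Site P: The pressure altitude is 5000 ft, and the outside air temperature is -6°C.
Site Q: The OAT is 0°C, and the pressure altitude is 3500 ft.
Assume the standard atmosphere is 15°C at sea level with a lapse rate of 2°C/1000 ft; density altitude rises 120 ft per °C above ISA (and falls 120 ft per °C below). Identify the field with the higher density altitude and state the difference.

Site P by 1140 ft

Site P: ISA temp = 5°C, deviation -11°C, DA = 5000 + 120 × (-11) = 3680 ft.
Site Q: ISA temp = 8°C, deviation -8°C, DA = 3500 + 120 × (-8) = 2540 ft.
Site P is higher by 3680 − 2540 = 1140 ft.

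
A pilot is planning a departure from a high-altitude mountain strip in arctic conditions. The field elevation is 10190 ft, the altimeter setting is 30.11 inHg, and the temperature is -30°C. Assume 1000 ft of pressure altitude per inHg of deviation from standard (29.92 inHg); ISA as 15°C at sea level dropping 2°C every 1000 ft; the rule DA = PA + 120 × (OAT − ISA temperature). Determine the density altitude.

Pressure altitude = 10190 + (29.92 − 30.11) × 1000 = 10190 + (-190) = 10000 ft.
ISA temperature at 10000 ft = 15 − 2 × (10000/1000) = -5°C.
ISA deviation = -30 − (-5) = -25°C.
Density altitude = 10000 + 120 × (-25) = 7000 ft.

7000 ft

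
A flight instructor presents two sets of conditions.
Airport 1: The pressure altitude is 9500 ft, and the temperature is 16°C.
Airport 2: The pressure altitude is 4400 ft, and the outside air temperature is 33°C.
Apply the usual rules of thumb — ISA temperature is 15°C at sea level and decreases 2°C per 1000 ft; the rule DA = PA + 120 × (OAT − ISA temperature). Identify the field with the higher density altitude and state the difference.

Airport 1: ISA temp = -4°C, deviation +20°C, DA = 9500 + 120 × 20 = 11900 ft.
Airport 2: ISA temp = 6.2°C, deviation +26.8°C, DA = 4400 + 120 × 26.8 = 7616 ft.
Airport 1 is higher by 11900 − 7616 = 4284 ft.

Airport 1 by 4284 ft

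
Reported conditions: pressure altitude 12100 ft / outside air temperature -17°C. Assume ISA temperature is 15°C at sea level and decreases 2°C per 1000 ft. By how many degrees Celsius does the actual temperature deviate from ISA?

ISA-7.8°C

ISA temperature at 12100 ft = 15 − 2 × (12100/1000) = -9.2°C.
Deviation = OAT − ISA = -17 − (-9.2) = -7.8°C.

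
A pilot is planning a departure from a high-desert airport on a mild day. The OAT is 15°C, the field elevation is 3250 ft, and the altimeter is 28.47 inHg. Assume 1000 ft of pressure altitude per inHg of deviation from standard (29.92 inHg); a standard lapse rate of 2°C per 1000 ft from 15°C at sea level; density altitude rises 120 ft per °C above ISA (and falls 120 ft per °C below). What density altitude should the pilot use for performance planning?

5828 ft

Pressure altitude = 3250 + (29.92 − 28.47) × 1000 = 3250 + (+1450) = 4700 ft.
ISA temperature at 4700 ft = 15 − 2 × (4700/1000) = 5.6°C.
ISA deviation = 15 − 5.6 = +9.4°C.
Density altitude = 4700 + 120 × (9.4) = 5828 ft.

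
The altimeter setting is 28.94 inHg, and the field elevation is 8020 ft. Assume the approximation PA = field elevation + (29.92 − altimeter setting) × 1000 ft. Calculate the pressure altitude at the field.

9000 ft

Pressure correction = (29.92 − 28.94) × 1000 = +980 ft.
Pressure altitude = 8020 + (+980) = 9000 ft.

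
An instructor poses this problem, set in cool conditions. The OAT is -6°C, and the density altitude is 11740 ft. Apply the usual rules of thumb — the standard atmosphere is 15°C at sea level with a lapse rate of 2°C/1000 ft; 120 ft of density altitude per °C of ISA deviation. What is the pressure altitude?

11500 ft

DA = PA + 120 × (OAT − (15 − 2·PA/1000)) = PA + 120·OAT − 1800 + 0.24·PA = 1.24·PA + 120·OAT − 1800.
So 1.24·PA = 11740 − 120 × (-6) + 1800 = 14260.
PA = 14260 / 1.24 = 11500 ft.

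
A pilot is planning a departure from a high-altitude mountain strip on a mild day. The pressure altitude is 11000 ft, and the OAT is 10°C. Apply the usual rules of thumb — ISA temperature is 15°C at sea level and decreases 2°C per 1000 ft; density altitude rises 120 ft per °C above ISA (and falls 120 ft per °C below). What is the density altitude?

13040 ft

ISA temperature at 11000 ft = 15 − 2 × (11000/1000) = -7°C.
ISA deviation = 10 − (-7) = +17°C.
Density altitude = 11000 + 120 × (17) = 11000 + (+2040) = 13040 ft.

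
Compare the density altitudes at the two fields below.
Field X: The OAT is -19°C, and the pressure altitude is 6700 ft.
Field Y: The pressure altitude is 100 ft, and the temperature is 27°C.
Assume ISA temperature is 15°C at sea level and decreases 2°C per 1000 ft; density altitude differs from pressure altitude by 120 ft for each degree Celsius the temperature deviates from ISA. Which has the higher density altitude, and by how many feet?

Field X: ISA temp = 1.6°C, deviation -20.6°C, DA = 6700 + 120 × (-20.6) = 4228 ft.
Field Y: ISA temp = 14.8°C, deviation +12.2°C, DA = 100 + 120 × 12.2 = 1564 ft.
Field X is higher by 4228 − 1564 = 2664 ft.

Field X by 2664 ft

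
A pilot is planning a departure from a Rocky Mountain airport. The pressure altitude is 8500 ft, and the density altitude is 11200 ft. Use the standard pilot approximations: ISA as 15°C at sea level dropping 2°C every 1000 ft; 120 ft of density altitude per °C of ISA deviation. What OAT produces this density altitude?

Density altitude − pressure altitude = 11200 − 8500 = +2700 ft.
At 120 ft/°C that is an ISA deviation of 2700/120 = +22.5°C.
ISA temperature at 8500 ft = 15 − 2 × (8500/1000) = -2°C.
OAT = ISA + deviation = -2 + (+22.5) = 20.5°C.

20.5°C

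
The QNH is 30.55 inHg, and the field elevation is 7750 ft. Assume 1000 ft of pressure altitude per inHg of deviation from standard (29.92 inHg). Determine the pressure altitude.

Pressure correction = (29.92 − 30.55) × 1000 = -630 ft.
Pressure altitude = 7750 + (-630) = 7120 ft.

7120 ft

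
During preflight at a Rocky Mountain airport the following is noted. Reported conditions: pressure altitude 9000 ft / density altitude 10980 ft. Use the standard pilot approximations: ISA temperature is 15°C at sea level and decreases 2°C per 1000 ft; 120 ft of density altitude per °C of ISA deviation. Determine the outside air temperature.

Density altitude − pressure altitude = 10980 − 9000 = +1980 ft.
At 120 ft/°C that is an ISA deviation of 1980/120 = +16.5°C.
ISA temperature at 9000 ft = 15 − 2 × (9000/1000) = -3°C.
OAT = ISA + deviation = -3 + (+16.5) = 13.5°C.

13.5°C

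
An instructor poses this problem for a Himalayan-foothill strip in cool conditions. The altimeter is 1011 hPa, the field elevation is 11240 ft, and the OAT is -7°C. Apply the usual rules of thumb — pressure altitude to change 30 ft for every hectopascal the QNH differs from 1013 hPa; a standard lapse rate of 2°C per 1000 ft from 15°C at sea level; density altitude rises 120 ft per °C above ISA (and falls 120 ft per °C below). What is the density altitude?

Pressure altitude = 11240 + (1013 − 1011) × 30 = 11240 + (+60) = 11300 ft.
ISA temperature at 11300 ft = 15 − 2 × (11300/1000) = -7.6°C.
ISA deviation = -7 − (-7.6) = +0.6°C.
Density altitude = 11300 + 120 × (0.6) = 11372 ft.

11372 ft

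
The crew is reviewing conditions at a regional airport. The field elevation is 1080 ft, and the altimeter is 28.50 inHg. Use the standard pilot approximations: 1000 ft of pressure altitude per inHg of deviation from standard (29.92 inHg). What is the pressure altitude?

Pressure correction = (29.92 − 28.50) × 1000 = +1420 ft.
Pressure altitude = 1080 + (+1420) = 2500 ft.

2500 ft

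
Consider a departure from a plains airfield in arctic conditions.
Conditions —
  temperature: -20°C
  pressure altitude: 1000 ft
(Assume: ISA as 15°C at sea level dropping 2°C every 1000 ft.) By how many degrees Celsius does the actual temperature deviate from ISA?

ISA temperature at 1000 ft = 15 − 2 × (1000/1000) = 13°C.
Deviation = OAT − ISA = -20 − 13 = -33°C.

ISA-33°C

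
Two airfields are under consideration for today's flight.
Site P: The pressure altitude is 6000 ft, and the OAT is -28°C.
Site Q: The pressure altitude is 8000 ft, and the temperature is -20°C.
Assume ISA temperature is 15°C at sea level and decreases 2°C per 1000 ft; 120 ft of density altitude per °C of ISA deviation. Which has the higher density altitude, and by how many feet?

Site P: ISA temp = 3°C, deviation -31°C, DA = 6000 + 120 × (-31) = 2280 ft.
Site Q: ISA temp = -1°C, deviation -19°C, DA = 8000 + 120 × (-19) = 5720 ft.
Site Q is higher by 5720 − 2280 = 3440 ft.

Site Q by 3440 ft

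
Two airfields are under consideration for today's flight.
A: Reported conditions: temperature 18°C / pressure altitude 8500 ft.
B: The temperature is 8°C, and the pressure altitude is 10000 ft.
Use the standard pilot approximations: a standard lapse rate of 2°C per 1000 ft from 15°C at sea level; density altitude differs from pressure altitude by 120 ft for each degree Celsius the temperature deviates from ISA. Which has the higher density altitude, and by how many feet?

A: ISA temp = -2°C, deviation +20°C, DA = 8500 + 120 × 20 = 10900 ft.
B: ISA temp = -5°C, deviation +13°C, DA = 10000 + 120 × 13 = 11560 ft.
B is higher by 11560 − 10900 = 660 ft.

B by 660 ft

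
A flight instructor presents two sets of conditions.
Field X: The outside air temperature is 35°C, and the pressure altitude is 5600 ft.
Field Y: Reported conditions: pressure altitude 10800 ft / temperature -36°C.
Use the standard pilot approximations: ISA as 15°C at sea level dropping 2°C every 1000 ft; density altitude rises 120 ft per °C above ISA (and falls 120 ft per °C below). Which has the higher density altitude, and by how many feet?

Field X by 2072 ft

Field X: ISA temp = 3.8°C, deviation +31.2°C, DA = 5600 + 120 × 31.2 = 9344 ft.
Field Y: ISA temp = -6.6°C, deviation -29.4°C, DA = 10800 + 120 × (-29.4) = 7272 ft.
Field X is higher by 9344 − 7272 = 2072 ft.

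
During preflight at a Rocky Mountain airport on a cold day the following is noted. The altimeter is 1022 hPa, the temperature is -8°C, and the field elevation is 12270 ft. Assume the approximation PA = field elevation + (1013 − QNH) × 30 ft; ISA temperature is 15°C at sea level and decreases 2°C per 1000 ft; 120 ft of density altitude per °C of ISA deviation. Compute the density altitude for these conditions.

Pressure altitude = 12270 + (1013 − 1022) × 30 = 12270 + (-270) = 12000 ft.
ISA temperature at 12000 ft = 15 − 2 × (12000/1000) = -9°C.
ISA deviation = -8 − (-9) = +1°C.
Density altitude = 12000 + 120 × (1) = 12120 ft.

12120 ft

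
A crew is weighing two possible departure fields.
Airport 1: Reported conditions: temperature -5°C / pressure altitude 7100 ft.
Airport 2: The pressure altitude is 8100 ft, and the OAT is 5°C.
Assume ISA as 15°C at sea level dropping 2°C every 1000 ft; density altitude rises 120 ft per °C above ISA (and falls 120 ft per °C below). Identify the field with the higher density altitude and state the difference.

Airport 2 by 2440 ft

Airport 1: ISA temp = 0.8°C, deviation -5.8°C, DA = 7100 + 120 × (-5.8) = 6404 ft.
Airport 2: ISA temp = -1.2°C, deviation +6.2°C, DA = 8100 + 120 × 6.2 = 8844 ft.
Airport 2 is higher by 8844 − 6404 = 2440 ft.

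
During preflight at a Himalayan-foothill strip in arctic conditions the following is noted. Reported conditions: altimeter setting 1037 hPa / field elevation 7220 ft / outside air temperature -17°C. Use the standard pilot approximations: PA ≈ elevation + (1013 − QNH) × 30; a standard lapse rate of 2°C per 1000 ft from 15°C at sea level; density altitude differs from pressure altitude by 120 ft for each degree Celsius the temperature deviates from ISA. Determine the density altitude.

4220 ft

Pressure altitude = 7220 + (1013 − 1037) × 30 = 7220 + (-720) = 6500 ft.
ISA temperature at 6500 ft = 15 − 2 × (6500/1000) = 2°C.
ISA deviation = -17 − 2 = -19°C.
Density altitude = 6500 + 120 × (-19) = 4220 ft.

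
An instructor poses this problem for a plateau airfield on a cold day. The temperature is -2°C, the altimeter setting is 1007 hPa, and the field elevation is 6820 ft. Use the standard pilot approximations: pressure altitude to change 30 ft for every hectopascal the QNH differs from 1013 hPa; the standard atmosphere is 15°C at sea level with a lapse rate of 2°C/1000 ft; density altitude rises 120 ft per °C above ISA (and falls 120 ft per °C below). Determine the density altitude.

6640 ft

Pressure altitude = 6820 + (1013 − 1007) × 30 = 6820 + (+180) = 7000 ft.
ISA temperature at 7000 ft = 15 − 2 × (7000/1000) = 1°C.
ISA deviation = -2 − 1 = -3°C.
Density altitude = 7000 + 120 × (-3) = 6640 ft.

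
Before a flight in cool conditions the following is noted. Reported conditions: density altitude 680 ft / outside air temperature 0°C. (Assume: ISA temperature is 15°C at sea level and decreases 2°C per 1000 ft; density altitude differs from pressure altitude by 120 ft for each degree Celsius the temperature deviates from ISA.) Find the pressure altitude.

2000 ft

DA = PA + 120 × (OAT − (15 − 2·PA/1000)) = PA + 120·OAT − 1800 + 0.24·PA = 1.24·PA + 120·OAT − 1800.
So 1.24·PA = 680 − 120 × 0 + 1800 = 2480.
PA = 2480 / 1.24 = 2000 ft.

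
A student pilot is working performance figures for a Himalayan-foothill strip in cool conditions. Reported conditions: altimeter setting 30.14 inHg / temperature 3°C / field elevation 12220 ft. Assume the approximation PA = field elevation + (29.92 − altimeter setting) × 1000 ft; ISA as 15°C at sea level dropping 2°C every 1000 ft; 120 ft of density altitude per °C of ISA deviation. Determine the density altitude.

Pressure altitude = 12220 + (29.92 − 30.14) × 1000 = 12220 + (-220) = 12000 ft.
ISA temperature at 12000 ft = 15 − 2 × (12000/1000) = -9°C.
ISA deviation = 3 − (-9) = +12°C.
Density altitude = 12000 + 120 × (12) = 13440 ft.

13440 ft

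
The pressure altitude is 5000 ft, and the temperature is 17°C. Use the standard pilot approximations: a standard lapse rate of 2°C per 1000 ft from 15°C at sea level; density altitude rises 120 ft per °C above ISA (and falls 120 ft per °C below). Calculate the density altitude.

6440 ft

ISA temperature at 5000 ft = 15 − 2 × (5000/1000) = 5°C.
ISA deviation = 17 − 5 = +12°C.
Density altitude = 5000 + 120 × (12) = 5000 + (+1440) = 6440 ft.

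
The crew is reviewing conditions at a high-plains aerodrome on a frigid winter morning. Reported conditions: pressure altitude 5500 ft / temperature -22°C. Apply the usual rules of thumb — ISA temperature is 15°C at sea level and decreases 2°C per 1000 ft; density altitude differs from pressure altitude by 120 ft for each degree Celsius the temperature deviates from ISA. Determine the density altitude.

ISA temperature at 5500 ft = 15 − 2 × (5500/1000) = 4°C.
ISA deviation = -22 − 4 = -26°C.
Density altitude = 5500 + 120 × (-26) = 5500 + (-3120) = 2380 ft.

2380 ft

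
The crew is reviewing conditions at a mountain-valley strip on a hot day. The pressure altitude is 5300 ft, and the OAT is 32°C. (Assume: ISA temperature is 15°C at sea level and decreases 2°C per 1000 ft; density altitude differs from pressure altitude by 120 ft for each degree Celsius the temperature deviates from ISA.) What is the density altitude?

8612 ft

ISA temperature at 5300 ft = 15 − 2 × (5300/1000) = 4.4°C.
ISA deviation = 32 − 4.4 = +27.6°C.
Density altitude = 5300 + 120 × (27.6) = 5300 + (+3312) = 8612 ft.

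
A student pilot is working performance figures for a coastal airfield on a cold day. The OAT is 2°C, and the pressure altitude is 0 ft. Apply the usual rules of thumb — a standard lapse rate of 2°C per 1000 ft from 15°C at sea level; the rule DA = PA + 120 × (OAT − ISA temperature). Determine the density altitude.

-1560 ft

ISA temperature at 0 ft = 15 − 2 × (0/1000) = 15°C.
ISA deviation = 2 − 15 = -13°C.
Density altitude = 0 + 120 × (-13) = 0 + (-1560) = -1560 ft.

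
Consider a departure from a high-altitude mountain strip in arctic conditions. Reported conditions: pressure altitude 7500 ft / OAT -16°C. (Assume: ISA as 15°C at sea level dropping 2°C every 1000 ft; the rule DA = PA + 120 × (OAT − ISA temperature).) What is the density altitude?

5580 ft

ISA temperature at 7500 ft = 15 − 2 × (7500/1000) = 0°C.
ISA deviation = -16 − 0 = -16°C.
Density altitude = 7500 + 120 × (-16) = 7500 + (-1920) = 5580 ft.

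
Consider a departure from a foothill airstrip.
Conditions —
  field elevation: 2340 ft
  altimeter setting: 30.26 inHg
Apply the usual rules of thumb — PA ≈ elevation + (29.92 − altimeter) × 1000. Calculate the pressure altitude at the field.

2000 ft

Pressure correction = (29.92 − 30.26) × 1000 = -340 ft.
Pressure altitude = 2340 + (-340) = 2000 ft.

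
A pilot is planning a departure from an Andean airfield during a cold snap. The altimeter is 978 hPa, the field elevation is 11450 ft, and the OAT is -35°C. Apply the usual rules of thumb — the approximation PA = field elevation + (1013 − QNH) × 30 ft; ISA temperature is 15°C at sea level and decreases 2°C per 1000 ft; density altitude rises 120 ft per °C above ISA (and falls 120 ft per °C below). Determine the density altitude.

9500 ft

Pressure altitude = 11450 + (1013 − 978) × 30 = 11450 + (+1050) = 12500 ft.
ISA temperature at 12500 ft = 15 − 2 × (12500/1000) = -10°C.
ISA deviation = -35 − (-10) = -25°C.
Density altitude = 12500 + 120 × (-25) = 9500 ft.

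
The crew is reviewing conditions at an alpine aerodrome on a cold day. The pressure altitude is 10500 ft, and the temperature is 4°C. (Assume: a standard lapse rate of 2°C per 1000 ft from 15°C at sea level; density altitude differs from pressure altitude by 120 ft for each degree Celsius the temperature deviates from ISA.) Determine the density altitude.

ISA temperature at 10500 ft = 15 − 2 × (10500/1000) = -6°C.
ISA deviation = 4 − (-6) = +10°C.
Density altitude = 10500 + 120 × (10) = 10500 + (+1200) = 11700 ft.

11700 ft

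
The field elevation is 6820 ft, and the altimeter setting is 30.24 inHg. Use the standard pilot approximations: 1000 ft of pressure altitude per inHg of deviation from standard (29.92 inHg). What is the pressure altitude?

Pressure correction = (29.92 − 30.24) × 1000 = -320 ft.
Pressure altitude = 6820 + (-320) = 6500 ft.

6500 ft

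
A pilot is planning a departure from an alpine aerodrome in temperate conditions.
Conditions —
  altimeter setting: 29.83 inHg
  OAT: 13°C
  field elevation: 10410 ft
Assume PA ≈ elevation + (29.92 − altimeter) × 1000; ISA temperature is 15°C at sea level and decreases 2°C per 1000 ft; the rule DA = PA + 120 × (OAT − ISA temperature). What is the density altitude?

12780 ft

Pressure altitude = 10410 + (29.92 − 29.83) × 1000 = 10410 + (+90) = 10500 ft.
ISA temperature at 10500 ft = 15 − 2 × (10500/1000) = -6°C.
ISA deviation = 13 − (-6) = +19°C.
Density altitude = 10500 + 120 × (19) = 12780 ft.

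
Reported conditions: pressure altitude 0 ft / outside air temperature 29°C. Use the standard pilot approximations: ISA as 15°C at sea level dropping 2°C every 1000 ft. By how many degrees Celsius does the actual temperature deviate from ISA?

ISA temperature at 0 ft = 15 − 2 × (0/1000) = 15°C.
Deviation = OAT − ISA = 29 − 15 = +14°C.

ISA+14°C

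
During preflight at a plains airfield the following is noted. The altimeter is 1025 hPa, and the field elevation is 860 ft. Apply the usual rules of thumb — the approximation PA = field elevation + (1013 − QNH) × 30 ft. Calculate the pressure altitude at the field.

500 ft

Pressure correction = (1013 − 1025) × 30 = -360 ft.
Pressure altitude = 860 + (-360) = 500 ft.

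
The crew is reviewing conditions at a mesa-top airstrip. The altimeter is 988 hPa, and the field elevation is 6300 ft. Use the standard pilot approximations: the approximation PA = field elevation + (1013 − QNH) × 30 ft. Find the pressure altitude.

7050 ft

Pressure correction = (1013 − 988) × 30 = +750 ft.
Pressure altitude = 6300 + (+750) = 7050 ft.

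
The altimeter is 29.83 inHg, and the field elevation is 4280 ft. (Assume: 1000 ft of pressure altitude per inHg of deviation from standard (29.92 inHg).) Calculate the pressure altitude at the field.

Pressure correction = (29.92 − 29.83) × 1000 = +90 ft.
Pressure altitude = 4280 + (+90) = 4370 ft.

4370 ft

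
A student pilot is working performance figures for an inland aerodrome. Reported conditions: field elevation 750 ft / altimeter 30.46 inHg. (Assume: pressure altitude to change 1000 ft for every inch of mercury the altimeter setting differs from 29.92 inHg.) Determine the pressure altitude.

210 ft

Pressure correction = (29.92 − 30.46) × 1000 = -540 ft.
Pressure altitude = 750 + (-540) = 210 ft.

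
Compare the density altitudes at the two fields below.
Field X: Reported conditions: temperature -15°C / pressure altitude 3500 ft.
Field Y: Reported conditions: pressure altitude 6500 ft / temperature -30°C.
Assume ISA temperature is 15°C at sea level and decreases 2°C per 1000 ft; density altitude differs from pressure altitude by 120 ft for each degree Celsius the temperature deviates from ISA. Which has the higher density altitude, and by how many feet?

Field Y by 1920 ft

Field X: ISA temp = 8°C, deviation -23°C, DA = 3500 + 120 × (-23) = 740 ft.
Field Y: ISA temp = 2°C, deviation -32°C, DA = 6500 + 120 × (-32) = 2660 ft.
Field Y is higher by 2660 − 740 = 1920 ft.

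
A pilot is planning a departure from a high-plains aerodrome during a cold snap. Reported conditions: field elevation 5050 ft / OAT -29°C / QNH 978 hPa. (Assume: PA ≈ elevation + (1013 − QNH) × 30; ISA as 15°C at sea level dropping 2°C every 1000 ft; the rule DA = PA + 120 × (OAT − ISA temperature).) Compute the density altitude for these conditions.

2284 ft

Pressure altitude = 5050 + (1013 − 978) × 30 = 5050 + (+1050) = 6100 ft.
ISA temperature at 6100 ft = 15 − 2 × (6100/1000) = 2.8°C.
ISA deviation = -29 − 2.8 = -31.8°C.
Density altitude = 6100 + 120 × (-31.8) = 2284 ft.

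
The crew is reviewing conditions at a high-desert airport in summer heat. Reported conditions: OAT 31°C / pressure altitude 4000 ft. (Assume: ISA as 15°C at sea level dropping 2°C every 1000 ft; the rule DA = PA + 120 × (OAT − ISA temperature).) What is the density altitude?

ISA temperature at 4000 ft = 15 − 2 × (4000/1000) = 7°C.
ISA deviation = 31 − 7 = +24°C.
Density altitude = 4000 + 120 × (24) = 4000 + (+2880) = 6880 ft.

6880 ft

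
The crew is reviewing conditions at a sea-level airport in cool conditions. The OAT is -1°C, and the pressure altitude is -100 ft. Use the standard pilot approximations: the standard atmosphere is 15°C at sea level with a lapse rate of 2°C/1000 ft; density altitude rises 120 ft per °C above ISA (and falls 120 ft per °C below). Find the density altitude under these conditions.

-2044 ft

ISA temperature at -100 ft = 15 − 2 × (-100/1000) = 15.2°C.
ISA deviation = -1 − 15.2 = -16.2°C.
Density altitude = -100 + 120 × (-16.2) = -100 + (-1944) = -2044 ft.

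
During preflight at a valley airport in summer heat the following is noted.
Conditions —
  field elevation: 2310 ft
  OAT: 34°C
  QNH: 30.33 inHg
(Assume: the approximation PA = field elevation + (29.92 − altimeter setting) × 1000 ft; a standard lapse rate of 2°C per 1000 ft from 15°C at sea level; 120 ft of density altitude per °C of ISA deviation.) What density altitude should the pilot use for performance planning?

Pressure altitude = 2310 + (29.92 − 30.33) × 1000 = 2310 + (-410) = 1900 ft.
ISA temperature at 1900 ft = 15 − 2 × (1900/1000) = 11.2°C.
ISA deviation = 34 − 11.2 = +22.8°C.
Density altitude = 1900 + 120 × (22.8) = 4636 ft.

4636 ft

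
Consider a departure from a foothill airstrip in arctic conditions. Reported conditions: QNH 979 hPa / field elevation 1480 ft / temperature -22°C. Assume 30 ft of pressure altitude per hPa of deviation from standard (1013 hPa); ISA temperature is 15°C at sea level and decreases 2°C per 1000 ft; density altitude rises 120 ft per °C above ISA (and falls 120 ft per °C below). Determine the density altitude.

Pressure altitude = 1480 + (1013 − 979) × 30 = 1480 + (+1020) = 2500 ft.
ISA temperature at 2500 ft = 15 − 2 × (2500/1000) = 10°C.
ISA deviation = -22 − 10 = -32°C.
Density altitude = 2500 + 120 × (-32) = -1340 ft.

-1340 ft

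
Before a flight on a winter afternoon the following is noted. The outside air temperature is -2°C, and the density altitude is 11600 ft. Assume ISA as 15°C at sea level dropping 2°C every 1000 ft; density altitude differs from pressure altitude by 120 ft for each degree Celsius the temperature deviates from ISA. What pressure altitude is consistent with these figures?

DA = PA + 120 × (OAT − (15 − 2·PA/1000)) = PA + 120·OAT − 1800 + 0.24·PA = 1.24·PA + 120·OAT − 1800.
So 1.24·PA = 11600 − 120 × (-2) + 1800 = 13640.
PA = 13640 / 1.24 = 11000 ft.

11000 ft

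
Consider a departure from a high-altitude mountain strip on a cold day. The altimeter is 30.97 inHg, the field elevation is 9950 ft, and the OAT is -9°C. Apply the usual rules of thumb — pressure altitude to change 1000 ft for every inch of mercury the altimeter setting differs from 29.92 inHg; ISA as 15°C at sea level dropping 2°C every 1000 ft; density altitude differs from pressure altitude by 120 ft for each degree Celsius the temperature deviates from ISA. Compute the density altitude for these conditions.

8156 ft

Pressure altitude = 9950 + (29.92 − 30.97) × 1000 = 9950 + (-1050) = 8900 ft.
ISA temperature at 8900 ft = 15 − 2 × (8900/1000) = -2.8°C.
ISA deviation = -9 − (-2.8) = -6.2°C.
Density altitude = 8900 + 120 × (-6.2) = 8156 ft.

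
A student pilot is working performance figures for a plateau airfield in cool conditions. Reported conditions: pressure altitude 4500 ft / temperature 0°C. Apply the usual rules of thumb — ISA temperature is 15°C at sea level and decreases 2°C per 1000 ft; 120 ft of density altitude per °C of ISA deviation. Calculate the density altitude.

3780 ft

ISA temperature at 4500 ft = 15 − 2 × (4500/1000) = 6°C.
ISA deviation = 0 − 6 = -6°C.
Density altitude = 4500 + 120 × (-6) = 4500 + (-720) = 3780 ft.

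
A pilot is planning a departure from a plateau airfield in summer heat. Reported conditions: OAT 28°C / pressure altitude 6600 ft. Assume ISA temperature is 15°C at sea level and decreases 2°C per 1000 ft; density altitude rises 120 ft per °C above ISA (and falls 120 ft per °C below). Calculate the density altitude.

ISA temperature at 6600 ft = 15 − 2 × (6600/1000) = 1.8°C.
ISA deviation = 28 − 1.8 = +26.2°C.
Density altitude = 6600 + 120 × (26.2) = 6600 + (+3144) = 9744 ft.

9744 ft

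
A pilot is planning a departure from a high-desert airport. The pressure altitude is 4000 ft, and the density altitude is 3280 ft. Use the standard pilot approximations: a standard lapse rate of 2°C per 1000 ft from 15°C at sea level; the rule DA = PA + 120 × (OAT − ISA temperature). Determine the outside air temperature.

1°C

Density altitude − pressure altitude = 3280 − 4000 = -720 ft.
At 120 ft/°C that is an ISA deviation of -720/120 = -6°C.
ISA temperature at 4000 ft = 15 − 2 × (4000/1000) = 7°C.
OAT = ISA + deviation = 7 + (-6) = 1°C.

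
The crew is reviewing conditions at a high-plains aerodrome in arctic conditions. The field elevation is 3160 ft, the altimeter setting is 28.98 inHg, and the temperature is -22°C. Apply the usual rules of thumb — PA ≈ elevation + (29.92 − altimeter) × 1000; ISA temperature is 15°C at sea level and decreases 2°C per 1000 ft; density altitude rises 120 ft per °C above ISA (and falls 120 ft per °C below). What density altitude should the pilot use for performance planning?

Pressure altitude = 3160 + (29.92 − 28.98) × 1000 = 3160 + (+940) = 4100 ft.
ISA temperature at 4100 ft = 15 − 2 × (4100/1000) = 6.8°C.
ISA deviation = -22 − 6.8 = -28.8°C.
Density altitude = 4100 + 120 × (-28.8) = 644 ft.

644 ft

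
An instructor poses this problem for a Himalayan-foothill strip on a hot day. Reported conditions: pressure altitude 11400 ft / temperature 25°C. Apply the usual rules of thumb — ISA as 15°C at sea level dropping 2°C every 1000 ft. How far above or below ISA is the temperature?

ISA+32.8°C

ISA temperature at 11400 ft = 15 − 2 × (11400/1000) = -7.8°C.
Deviation = OAT − ISA = 25 − (-7.8) = +32.8°C.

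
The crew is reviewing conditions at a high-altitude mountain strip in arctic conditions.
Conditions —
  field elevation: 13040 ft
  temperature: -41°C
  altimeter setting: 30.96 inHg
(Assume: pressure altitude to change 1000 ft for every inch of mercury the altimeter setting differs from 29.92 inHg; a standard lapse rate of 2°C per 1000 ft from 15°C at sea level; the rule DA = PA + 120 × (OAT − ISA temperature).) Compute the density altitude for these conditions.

8160 ft

Pressure altitude = 13040 + (29.92 − 30.96) × 1000 = 13040 + (-1040) = 12000 ft.
ISA temperature at 12000 ft = 15 − 2 × (12000/1000) = -9°C.
ISA deviation = -41 − (-9) = -32°C.
Density altitude = 12000 + 120 × (-32) = 8160 ft.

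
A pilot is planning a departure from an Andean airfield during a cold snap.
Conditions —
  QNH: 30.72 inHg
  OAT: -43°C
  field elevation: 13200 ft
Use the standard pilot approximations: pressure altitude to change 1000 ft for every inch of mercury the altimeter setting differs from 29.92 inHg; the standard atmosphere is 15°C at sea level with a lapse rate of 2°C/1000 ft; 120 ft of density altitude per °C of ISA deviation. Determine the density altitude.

Pressure altitude = 13200 + (29.92 − 30.72) × 1000 = 13200 + (-800) = 12400 ft.
ISA temperature at 12400 ft = 15 − 2 × (12400/1000) = -9.8°C.
ISA deviation = -43 − (-9.8) = -33.2°C.
Density altitude = 12400 + 120 × (-33.2) = 8416 ft.

8416 ft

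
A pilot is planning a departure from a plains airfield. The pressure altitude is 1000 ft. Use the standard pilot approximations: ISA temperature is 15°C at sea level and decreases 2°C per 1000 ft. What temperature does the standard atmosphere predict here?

ISA temperature = 15 − 2 × (1000/1000) = 15 − 2 = 13°C.

13°C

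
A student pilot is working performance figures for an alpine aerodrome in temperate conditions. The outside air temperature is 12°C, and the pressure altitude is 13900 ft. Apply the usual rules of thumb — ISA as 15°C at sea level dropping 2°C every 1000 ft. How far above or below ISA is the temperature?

ISA+24.8°C

ISA temperature at 13900 ft = 15 − 2 × (13900/1000) = -12.8°C.
Deviation = OAT − ISA = 12 − (-12.8) = +24.8°C.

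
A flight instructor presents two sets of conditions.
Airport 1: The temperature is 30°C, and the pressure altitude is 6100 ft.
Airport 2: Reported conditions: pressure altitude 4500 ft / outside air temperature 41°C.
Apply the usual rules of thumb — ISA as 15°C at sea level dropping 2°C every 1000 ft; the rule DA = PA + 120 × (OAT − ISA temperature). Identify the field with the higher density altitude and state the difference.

Airport 1 by 664 ft

Airport 1: ISA temp = 2.8°C, deviation +27.2°C, DA = 6100 + 120 × 27.2 = 9364 ft.
Airport 2: ISA temp = 6°C, deviation +35°C, DA = 4500 + 120 × 35 = 8700 ft.
Airport 1 is higher by 9364 − 8700 = 664 ft.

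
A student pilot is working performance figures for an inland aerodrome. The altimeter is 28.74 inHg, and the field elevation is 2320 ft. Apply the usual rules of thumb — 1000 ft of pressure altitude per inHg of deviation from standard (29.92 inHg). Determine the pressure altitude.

3500 ft

Pressure correction = (29.92 − 28.74) × 1000 = +1180 ft.
Pressure altitude = 2320 + (+1180) = 3500 ft.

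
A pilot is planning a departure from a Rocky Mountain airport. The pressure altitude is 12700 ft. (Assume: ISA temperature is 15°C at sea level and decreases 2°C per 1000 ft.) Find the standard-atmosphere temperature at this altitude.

-10.4°C

ISA temperature = 15 − 2 × (12700/1000) = 15 − 25.4 = -10.4°C.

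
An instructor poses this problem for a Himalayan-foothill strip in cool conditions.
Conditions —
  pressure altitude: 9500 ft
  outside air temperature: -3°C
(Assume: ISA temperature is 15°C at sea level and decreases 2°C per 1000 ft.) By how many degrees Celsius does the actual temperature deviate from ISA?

ISA temperature at 9500 ft = 15 − 2 × (9500/1000) = -4°C.
Deviation = OAT − ISA = -3 − (-4) = +1°C.

ISA+1°C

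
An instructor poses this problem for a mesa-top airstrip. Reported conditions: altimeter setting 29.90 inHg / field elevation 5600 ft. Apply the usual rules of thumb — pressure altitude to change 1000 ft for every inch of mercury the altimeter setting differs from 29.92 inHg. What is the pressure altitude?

Pressure correction = (29.92 − 29.90) × 1000 = +20 ft.
Pressure altitude = 5600 + (+20) = 5620 ft.

5620 ft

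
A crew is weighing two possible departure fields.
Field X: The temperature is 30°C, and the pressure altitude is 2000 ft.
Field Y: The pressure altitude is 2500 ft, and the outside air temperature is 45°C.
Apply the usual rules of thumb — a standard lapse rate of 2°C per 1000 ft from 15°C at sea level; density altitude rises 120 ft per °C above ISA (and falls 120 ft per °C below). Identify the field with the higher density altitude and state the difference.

Field Y by 2420 ft

Field X: ISA temp = 11°C, deviation +19°C, DA = 2000 + 120 × 19 = 4280 ft.
Field Y: ISA temp = 10°C, deviation +35°C, DA = 2500 + 120 × 35 = 6700 ft.
Field Y is higher by 6700 − 4280 = 2420 ft.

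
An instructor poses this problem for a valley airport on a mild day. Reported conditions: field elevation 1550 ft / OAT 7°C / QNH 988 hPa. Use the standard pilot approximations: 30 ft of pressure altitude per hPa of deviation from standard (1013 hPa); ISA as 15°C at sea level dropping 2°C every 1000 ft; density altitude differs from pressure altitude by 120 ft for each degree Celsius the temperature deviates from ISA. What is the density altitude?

1892 ft

Pressure altitude = 1550 + (1013 − 988) × 30 = 1550 + (+750) = 2300 ft.
ISA temperature at 2300 ft = 15 − 2 × (2300/1000) = 10.4°C.
ISA deviation = 7 − 10.4 = -3.4°C.
Density altitude = 2300 + 120 × (-3.4) = 1892 ft.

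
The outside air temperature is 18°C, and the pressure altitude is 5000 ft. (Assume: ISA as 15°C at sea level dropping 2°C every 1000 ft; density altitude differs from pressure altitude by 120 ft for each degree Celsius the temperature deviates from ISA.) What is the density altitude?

6560 ft

ISA temperature at 5000 ft = 15 − 2 × (5000/1000) = 5°C.
ISA deviation = 18 − 5 = +13°C.
Density altitude = 5000 + 120 × (13) = 5000 + (+1560) = 6560 ft.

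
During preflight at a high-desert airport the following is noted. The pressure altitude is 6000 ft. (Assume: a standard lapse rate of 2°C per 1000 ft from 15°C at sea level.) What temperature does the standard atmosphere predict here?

3°C

ISA temperature = 15 − 2 × (6000/1000) = 15 − 12 = 3°C.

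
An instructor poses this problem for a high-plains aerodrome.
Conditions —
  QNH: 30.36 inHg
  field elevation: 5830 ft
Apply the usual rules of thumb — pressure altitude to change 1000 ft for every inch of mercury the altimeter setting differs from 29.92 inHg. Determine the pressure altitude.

Pressure correction = (29.92 − 30.36) × 1000 = -440 ft.
Pressure altitude = 5830 + (-440) = 5390 ft.

5390 ft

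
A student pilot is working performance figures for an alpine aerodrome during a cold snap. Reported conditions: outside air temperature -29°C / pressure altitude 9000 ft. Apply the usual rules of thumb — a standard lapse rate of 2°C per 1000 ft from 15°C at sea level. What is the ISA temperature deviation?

ISA temperature at 9000 ft = 15 − 2 × (9000/1000) = -3°C.
Deviation = OAT − ISA = -29 − (-3) = -26°C.

ISA-26°C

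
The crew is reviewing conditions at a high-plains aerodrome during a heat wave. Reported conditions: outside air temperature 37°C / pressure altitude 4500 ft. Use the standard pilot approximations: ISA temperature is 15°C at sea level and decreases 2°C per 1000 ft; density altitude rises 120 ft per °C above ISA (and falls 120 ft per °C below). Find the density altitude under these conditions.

ISA temperature at 4500 ft = 15 − 2 × (4500/1000) = 6°C.
ISA deviation = 37 − 6 = +31°C.
Density altitude = 4500 + 120 × (31) = 4500 + (+3720) = 8220 ft.

8220 ft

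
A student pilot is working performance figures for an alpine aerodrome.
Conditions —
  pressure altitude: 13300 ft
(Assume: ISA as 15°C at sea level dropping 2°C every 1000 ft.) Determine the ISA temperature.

ISA temperature = 15 − 2 × (13300/1000) = 15 − 26.6 = -11.6°C.

-11.6°C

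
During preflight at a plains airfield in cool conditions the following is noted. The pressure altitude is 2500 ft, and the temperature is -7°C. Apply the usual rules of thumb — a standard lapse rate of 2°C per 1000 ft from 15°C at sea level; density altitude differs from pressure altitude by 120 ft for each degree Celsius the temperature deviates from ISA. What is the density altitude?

460 ft

ISA temperature at 2500 ft = 15 − 2 × (2500/1000) = 10°C.
ISA deviation = -7 − 10 = -17°C.
Density altitude = 2500 + 120 × (-17) = 2500 + (-2040) = 460 ft.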